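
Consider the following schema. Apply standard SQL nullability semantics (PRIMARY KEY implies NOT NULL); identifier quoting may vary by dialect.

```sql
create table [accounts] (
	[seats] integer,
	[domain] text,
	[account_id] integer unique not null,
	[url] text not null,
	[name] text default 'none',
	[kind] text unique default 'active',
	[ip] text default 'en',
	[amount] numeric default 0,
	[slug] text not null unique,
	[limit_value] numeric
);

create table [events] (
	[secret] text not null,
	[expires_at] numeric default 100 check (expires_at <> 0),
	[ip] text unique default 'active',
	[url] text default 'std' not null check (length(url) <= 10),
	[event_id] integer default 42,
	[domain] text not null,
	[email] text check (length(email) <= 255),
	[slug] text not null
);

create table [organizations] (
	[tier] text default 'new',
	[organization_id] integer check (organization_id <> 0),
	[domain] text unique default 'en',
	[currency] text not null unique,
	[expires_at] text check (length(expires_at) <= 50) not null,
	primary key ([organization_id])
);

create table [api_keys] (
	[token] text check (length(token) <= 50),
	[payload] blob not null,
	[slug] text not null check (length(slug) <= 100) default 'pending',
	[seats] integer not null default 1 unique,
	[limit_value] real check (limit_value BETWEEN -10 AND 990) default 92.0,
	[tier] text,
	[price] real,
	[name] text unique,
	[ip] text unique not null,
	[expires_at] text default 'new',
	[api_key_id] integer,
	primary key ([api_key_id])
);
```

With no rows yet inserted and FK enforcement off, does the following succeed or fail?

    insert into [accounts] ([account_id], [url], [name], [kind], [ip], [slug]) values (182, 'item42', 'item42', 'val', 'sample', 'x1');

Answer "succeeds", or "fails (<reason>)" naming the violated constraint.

succeeds

NOT NULL columns: account_id is supplied; slug is supplied; url is supplied.
No constraint is violated.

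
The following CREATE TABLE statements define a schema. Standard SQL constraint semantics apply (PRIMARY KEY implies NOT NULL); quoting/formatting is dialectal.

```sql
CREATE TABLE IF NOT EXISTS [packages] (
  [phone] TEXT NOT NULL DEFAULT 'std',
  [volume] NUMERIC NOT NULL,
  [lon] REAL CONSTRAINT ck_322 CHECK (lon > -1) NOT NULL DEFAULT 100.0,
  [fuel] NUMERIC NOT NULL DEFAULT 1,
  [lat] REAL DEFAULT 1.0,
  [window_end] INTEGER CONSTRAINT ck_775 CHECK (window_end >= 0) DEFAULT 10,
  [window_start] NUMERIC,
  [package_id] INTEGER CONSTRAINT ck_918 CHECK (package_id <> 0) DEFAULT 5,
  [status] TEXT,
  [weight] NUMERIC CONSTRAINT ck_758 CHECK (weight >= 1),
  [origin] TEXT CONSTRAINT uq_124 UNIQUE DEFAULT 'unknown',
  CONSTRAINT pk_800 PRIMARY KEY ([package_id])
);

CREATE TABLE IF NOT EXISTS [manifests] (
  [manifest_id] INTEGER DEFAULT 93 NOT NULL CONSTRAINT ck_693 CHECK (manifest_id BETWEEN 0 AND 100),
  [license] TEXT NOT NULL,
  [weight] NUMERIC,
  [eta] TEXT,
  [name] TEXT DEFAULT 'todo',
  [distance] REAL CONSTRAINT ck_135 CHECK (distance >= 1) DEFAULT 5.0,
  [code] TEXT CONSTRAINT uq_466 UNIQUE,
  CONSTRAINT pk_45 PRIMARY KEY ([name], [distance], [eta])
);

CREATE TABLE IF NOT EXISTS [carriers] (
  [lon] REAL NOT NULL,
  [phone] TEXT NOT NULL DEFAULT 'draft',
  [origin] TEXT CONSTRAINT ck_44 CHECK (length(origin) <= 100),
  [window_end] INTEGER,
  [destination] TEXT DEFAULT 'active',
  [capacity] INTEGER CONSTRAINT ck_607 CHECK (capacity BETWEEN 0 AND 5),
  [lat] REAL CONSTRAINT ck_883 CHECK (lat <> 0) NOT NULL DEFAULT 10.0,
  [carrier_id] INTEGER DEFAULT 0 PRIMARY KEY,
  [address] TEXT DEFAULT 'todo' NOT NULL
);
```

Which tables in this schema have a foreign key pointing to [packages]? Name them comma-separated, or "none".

No REFERENCES clause anywhere in the schema names packages.

none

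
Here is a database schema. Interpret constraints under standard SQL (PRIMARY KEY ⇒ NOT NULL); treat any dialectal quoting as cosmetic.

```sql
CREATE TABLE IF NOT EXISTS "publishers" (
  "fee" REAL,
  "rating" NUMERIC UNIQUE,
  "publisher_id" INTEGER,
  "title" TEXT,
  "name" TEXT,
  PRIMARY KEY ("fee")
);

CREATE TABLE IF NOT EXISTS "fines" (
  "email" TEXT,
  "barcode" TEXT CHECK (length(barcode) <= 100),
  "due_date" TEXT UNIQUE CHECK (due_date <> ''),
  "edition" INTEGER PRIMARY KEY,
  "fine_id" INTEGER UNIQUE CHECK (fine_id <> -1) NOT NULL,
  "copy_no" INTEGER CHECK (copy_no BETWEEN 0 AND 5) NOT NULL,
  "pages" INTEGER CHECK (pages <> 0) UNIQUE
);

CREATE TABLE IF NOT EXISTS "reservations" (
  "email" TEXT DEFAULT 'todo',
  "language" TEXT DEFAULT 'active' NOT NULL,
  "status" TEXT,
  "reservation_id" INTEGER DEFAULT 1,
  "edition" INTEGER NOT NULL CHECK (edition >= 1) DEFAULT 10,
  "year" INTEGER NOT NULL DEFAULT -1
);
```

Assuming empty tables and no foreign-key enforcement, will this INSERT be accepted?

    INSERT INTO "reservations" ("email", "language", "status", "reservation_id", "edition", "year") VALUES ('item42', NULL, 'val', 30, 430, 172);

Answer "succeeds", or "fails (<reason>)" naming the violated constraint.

fails (NOT NULL on language)

language is explicitly set to NULL, but language is declared NOT NULL.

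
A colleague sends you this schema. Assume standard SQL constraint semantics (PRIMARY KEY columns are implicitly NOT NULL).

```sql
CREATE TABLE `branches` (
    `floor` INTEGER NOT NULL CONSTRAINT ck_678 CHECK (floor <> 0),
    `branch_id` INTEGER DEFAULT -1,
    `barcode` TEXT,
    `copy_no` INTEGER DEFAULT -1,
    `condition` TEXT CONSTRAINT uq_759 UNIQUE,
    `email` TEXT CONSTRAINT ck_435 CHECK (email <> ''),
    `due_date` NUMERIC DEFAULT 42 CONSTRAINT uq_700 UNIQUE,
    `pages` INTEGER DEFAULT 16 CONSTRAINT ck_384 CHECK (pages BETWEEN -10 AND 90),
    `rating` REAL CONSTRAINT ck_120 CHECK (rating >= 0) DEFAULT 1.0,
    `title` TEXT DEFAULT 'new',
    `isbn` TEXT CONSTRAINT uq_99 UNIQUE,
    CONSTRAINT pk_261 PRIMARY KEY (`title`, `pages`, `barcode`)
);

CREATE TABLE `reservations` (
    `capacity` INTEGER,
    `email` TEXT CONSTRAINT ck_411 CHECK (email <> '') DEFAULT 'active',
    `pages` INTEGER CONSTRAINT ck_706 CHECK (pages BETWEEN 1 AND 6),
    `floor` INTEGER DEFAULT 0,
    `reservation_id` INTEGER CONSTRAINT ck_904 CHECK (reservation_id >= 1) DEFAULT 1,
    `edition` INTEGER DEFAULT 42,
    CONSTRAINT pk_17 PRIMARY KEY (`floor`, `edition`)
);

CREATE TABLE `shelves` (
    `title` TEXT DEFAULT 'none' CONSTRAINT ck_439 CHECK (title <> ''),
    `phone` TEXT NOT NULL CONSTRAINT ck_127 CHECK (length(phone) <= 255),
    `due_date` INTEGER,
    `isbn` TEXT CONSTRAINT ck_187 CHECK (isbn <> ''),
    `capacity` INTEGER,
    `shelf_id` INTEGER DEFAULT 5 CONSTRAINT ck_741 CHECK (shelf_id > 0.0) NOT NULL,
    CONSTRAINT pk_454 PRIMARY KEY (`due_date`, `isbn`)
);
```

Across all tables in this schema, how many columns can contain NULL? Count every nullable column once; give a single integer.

branches: 7 nullable (branch_id, copy_no, condition, email, due_date, rating, isbn — PK (title, pages, barcode) and explicit NOT NULL columns excluded).
reservations: 4 nullable (capacity, email, pages, reservation_id — PK (floor, edition) and explicit NOT NULL columns excluded).
shelves: 2 nullable (title, capacity — PK (due_date, isbn) and explicit NOT NULL columns excluded).
Total: 7 + 4 + 2 = 13.

13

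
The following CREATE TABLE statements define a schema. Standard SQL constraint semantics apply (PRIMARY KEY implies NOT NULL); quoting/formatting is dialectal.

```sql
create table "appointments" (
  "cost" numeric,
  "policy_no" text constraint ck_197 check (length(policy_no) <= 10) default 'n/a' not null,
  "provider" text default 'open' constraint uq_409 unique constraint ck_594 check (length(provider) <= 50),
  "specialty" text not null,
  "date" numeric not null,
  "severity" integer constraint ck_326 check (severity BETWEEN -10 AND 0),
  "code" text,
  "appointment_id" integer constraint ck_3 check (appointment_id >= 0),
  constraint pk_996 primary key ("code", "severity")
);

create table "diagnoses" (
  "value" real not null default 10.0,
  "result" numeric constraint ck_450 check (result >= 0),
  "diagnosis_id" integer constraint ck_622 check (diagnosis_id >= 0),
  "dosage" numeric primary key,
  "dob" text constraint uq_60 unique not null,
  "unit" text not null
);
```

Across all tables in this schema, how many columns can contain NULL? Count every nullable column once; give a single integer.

appointments: 3 nullable (cost, provider, appointment_id — PK (code, severity) and explicit NOT NULL columns excluded).
diagnoses: 2 nullable (result, diagnosis_id — PK (dosage) and explicit NOT NULL columns excluded).
Total: 3 + 2 = 5.

5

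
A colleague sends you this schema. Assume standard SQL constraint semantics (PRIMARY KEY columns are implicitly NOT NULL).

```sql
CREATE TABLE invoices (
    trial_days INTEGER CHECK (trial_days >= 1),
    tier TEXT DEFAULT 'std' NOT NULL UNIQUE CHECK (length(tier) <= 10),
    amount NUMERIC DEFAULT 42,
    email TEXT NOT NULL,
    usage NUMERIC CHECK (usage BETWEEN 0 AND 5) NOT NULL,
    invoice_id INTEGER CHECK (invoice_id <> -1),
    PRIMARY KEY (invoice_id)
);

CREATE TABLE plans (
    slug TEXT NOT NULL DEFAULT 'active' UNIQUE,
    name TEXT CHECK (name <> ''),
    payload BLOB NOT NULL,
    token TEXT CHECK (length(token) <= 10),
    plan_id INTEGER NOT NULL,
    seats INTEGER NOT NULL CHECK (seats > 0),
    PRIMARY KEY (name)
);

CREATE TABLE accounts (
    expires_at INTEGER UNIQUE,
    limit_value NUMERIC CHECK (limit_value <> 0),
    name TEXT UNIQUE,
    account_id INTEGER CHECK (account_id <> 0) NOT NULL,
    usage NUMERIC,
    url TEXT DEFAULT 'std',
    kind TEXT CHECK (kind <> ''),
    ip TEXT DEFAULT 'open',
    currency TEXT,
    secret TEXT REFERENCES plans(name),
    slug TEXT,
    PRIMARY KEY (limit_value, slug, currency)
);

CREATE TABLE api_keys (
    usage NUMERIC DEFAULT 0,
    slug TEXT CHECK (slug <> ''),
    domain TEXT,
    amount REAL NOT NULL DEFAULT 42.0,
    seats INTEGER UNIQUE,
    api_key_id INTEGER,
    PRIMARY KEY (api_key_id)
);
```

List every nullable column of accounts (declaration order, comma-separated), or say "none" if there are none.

- expires_at: UNIQUE does not imply NOT NULL → nullable.
- limit_value: part of the PRIMARY KEY, which implies NOT NULL → not nullable.
- name: UNIQUE does not imply NOT NULL → nullable.
- account_id: declared NOT NULL → not nullable.
- usage: no NOT NULL constraint applies → nullable.
- url: DEFAULT only fills an omitted column; an explicit NULL is still allowed → nullable.
- kind: CHECK does not forbid NULL (a CHECK constraint passes when its expression is NULL) → nullable.
- ip: DEFAULT only fills an omitted column; an explicit NULL is still allowed → nullable.
- currency: part of the PRIMARY KEY, which implies NOT NULL → not nullable.
- secret: a foreign key column may be NULL unless separately constrained → nullable.
- slug: part of the PRIMARY KEY, which implies NOT NULL → not nullable.

expires_at, name, usage, url, kind, ip, secret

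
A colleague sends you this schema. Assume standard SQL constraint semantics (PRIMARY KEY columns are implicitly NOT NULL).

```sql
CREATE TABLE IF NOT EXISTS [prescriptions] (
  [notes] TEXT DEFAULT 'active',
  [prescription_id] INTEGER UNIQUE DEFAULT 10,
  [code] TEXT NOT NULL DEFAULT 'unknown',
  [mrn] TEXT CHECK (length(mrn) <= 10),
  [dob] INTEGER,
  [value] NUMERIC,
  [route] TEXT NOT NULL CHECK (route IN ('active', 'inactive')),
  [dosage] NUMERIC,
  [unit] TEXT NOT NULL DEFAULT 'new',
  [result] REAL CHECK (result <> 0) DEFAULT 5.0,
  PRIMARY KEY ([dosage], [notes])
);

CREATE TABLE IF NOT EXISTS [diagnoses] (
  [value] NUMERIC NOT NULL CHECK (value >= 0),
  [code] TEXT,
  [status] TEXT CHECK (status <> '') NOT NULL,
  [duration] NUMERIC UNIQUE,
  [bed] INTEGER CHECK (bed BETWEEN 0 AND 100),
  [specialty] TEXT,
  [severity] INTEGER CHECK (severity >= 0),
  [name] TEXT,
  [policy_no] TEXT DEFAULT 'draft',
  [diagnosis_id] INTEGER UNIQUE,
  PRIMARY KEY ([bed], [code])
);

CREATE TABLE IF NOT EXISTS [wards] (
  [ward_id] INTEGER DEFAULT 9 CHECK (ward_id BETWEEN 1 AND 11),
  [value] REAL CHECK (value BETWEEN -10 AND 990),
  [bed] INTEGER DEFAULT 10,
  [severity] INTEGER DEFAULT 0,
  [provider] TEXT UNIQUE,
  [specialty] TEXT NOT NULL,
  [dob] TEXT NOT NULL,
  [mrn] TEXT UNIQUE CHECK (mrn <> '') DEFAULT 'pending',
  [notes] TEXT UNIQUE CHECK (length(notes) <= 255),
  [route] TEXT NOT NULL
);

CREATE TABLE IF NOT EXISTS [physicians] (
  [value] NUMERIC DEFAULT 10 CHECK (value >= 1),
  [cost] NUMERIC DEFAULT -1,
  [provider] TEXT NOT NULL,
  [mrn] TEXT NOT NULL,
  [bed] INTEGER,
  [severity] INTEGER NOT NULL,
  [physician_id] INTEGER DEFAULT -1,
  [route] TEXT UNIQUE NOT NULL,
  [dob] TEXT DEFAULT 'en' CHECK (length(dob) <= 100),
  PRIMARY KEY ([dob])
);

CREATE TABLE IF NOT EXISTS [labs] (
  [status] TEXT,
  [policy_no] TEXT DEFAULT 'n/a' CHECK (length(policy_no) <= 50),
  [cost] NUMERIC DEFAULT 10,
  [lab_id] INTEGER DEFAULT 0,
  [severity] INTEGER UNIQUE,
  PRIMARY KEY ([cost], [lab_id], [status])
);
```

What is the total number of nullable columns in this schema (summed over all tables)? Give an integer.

prescriptions: 5 nullable (prescription_id, mrn, dob, value, result — PK (dosage, notes) and explicit NOT NULL columns excluded).
diagnoses: 6 nullable (duration, specialty, severity, name, policy_no, diagnosis_id — PK (bed, code) and explicit NOT NULL columns excluded).
wards: 7 nullable (ward_id, value, bed, severity, provider, mrn, notes — PK none and explicit NOT NULL columns excluded).
physicians: 4 nullable (value, cost, bed, physician_id — PK (dob) and explicit NOT NULL columns excluded).
labs: 2 nullable (policy_no, severity — PK (cost, lab_id, status) and explicit NOT NULL columns excluded).
Total: 5 + 6 + 7 + 4 + 2 = 24.

24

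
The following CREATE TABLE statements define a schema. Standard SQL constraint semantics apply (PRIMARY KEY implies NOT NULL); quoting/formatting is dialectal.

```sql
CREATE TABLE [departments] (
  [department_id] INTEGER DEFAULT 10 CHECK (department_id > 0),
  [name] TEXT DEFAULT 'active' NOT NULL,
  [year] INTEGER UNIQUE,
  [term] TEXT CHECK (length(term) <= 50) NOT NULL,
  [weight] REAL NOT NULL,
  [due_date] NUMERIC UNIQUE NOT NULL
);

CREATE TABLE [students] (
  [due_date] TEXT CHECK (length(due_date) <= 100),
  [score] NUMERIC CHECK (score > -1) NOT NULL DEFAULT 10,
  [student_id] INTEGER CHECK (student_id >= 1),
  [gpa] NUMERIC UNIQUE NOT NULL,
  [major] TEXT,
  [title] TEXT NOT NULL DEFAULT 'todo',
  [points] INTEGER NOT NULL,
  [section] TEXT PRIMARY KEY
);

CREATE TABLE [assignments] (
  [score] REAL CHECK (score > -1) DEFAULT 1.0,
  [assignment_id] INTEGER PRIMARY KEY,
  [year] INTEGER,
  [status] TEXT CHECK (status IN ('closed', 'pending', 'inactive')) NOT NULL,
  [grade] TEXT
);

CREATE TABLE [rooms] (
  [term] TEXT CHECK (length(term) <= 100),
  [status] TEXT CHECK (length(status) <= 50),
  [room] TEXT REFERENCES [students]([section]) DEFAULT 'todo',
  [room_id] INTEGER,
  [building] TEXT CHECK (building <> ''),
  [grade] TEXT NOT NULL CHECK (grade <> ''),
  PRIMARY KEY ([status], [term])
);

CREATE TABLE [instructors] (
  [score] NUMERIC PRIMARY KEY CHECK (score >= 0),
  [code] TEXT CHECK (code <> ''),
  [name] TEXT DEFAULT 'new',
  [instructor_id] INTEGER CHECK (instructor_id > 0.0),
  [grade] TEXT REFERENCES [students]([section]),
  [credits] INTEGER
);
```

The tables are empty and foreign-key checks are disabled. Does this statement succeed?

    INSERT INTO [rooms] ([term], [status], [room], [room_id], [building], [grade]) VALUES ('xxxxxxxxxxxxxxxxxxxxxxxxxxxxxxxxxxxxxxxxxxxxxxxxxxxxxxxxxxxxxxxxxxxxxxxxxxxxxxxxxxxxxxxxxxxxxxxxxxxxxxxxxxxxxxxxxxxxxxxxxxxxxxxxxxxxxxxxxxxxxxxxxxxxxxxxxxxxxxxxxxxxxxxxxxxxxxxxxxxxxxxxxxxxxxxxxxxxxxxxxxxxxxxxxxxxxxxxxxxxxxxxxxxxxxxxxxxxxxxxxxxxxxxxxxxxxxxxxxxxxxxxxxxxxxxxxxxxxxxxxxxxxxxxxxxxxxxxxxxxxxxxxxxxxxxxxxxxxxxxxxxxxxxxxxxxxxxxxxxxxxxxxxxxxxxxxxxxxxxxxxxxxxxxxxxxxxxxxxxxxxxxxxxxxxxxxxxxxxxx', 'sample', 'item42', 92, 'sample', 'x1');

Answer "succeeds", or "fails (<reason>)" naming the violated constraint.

fails (CHECK on term)

The value 'xxxxxxxxxxxxxxxxxxxxxxxxxxxxxxxxxxxxxxxxxxxxxxxxxxxxxxxxxxxxxxxxxxxxxxxxxxxxxxxxxxxxxxxxxxxxxxxxxxxxxxxxxxxxxxxxxxxxxxxxxxxxxxxxxxxxxxxxxxxxxxxxxxxxxxxxxxxxxxxxxxxxxxxxxxxxxxxxxxxxxxxxxxxxxxxxxxxxxxxxxxxxxxxxxxxxxxxxxxxxxxxxxxxxxxxxxxxxxxxxxxxxxxxxxxxxxxxxxxxxxxxxxxxxxxxxxxxxxxxxxxxxxxxxxxxxxxxxxxxxxxxxxxxxxxxxxxxxxxxxxxxxxxxxxxxxxxxxxxxxxxxxxxxxxxxxxxxxxxxxxxxxxxxxxxxxxxxxxxxxxxxxxxxxxxxxxxxxxxxx' for term violates CHECK (length(term) <= 100).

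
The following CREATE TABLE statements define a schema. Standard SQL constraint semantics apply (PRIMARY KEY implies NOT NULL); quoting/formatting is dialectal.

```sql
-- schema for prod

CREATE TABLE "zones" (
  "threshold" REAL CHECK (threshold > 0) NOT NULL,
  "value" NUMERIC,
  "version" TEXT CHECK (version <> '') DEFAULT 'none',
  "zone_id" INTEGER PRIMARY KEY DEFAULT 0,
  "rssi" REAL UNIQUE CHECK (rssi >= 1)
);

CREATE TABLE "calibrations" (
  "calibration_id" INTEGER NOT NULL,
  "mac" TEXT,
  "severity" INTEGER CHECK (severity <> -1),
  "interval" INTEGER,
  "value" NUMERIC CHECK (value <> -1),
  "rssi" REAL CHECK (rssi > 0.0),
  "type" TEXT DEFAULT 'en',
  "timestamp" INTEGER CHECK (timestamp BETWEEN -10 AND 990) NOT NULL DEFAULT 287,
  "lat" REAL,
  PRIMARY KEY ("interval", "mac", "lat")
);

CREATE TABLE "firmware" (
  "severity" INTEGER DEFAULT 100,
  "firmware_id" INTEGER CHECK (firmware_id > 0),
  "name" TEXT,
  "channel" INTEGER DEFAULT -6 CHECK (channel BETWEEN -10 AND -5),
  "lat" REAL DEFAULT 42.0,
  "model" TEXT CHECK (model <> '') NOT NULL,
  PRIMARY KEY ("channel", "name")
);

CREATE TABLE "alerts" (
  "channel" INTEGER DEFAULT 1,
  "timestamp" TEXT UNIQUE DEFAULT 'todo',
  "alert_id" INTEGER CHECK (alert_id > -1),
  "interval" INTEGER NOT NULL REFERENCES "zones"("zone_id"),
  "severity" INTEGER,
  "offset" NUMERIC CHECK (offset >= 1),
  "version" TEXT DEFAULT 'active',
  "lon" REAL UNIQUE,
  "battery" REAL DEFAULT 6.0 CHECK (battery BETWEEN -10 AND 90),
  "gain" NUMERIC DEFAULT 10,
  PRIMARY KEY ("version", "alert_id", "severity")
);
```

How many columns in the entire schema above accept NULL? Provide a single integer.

16

zones: 3 nullable (value, version, rssi — PK (zone_id) and explicit NOT NULL columns excluded).
calibrations: 4 nullable (severity, value, rssi, type — PK (interval, mac, lat) and explicit NOT NULL columns excluded).
firmware: 3 nullable (severity, firmware_id, lat — PK (channel, name) and explicit NOT NULL columns excluded).
alerts: 6 nullable (channel, timestamp, offset, lon, battery, gain — PK (version, alert_id, severity) and explicit NOT NULL columns excluded).
Total: 3 + 4 + 3 + 6 = 16.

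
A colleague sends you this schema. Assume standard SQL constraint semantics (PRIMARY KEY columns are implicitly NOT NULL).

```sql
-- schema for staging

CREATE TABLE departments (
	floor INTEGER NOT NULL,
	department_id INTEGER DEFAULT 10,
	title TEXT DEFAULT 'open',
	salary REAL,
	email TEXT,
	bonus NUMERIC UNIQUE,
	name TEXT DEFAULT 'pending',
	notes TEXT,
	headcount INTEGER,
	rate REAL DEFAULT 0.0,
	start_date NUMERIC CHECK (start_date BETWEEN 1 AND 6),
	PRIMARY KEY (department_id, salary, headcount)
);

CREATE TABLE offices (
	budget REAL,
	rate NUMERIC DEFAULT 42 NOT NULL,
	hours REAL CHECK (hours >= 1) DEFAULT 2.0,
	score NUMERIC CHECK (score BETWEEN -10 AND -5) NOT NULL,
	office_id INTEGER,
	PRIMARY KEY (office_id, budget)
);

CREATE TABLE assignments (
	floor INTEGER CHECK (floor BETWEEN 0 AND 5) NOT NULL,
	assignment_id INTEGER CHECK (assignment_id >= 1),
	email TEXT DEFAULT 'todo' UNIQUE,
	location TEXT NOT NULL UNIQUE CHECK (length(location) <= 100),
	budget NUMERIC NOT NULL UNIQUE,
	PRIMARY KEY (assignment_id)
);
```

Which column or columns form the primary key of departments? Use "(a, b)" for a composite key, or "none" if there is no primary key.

A table-level PRIMARY KEY clause names 3 columns: department_id, salary, headcount.
This is a composite key — the combination is unique, not each column individually.

(department_id, salary, headcount)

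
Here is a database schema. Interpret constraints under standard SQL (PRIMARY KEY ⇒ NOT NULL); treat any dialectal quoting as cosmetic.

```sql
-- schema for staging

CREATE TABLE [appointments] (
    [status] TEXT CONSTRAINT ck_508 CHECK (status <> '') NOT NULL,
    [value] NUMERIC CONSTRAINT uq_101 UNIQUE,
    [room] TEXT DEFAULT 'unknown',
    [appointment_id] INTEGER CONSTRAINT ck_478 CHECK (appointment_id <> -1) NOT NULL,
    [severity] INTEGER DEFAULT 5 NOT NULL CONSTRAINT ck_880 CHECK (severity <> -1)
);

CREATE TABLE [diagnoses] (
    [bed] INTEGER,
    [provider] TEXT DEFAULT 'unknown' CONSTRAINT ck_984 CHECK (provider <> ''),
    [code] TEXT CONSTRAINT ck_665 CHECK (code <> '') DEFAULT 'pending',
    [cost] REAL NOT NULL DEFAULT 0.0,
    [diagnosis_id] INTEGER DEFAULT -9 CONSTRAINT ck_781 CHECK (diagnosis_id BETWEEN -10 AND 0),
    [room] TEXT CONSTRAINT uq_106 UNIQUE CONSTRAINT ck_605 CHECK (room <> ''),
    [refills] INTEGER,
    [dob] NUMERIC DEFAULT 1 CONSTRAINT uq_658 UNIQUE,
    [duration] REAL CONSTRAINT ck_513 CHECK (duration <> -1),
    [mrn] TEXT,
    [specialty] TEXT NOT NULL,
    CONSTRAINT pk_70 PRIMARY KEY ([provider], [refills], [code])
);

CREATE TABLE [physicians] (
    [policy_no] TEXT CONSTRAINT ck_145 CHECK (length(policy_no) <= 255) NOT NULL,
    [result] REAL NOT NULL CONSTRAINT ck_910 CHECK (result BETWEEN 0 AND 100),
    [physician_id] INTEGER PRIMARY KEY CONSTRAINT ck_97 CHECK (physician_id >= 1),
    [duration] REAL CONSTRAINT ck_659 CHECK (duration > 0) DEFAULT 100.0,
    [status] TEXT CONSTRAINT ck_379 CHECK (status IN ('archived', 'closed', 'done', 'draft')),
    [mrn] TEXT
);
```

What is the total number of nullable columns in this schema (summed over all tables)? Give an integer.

11

appointments: 2 nullable (value, room — PK none and explicit NOT NULL columns excluded).
diagnoses: 6 nullable (bed, diagnosis_id, room, dob, duration, mrn — PK (provider, refills, code) and explicit NOT NULL columns excluded).
physicians: 3 nullable (duration, status, mrn — PK (physician_id) and explicit NOT NULL columns excluded).
Total: 2 + 6 + 3 = 11.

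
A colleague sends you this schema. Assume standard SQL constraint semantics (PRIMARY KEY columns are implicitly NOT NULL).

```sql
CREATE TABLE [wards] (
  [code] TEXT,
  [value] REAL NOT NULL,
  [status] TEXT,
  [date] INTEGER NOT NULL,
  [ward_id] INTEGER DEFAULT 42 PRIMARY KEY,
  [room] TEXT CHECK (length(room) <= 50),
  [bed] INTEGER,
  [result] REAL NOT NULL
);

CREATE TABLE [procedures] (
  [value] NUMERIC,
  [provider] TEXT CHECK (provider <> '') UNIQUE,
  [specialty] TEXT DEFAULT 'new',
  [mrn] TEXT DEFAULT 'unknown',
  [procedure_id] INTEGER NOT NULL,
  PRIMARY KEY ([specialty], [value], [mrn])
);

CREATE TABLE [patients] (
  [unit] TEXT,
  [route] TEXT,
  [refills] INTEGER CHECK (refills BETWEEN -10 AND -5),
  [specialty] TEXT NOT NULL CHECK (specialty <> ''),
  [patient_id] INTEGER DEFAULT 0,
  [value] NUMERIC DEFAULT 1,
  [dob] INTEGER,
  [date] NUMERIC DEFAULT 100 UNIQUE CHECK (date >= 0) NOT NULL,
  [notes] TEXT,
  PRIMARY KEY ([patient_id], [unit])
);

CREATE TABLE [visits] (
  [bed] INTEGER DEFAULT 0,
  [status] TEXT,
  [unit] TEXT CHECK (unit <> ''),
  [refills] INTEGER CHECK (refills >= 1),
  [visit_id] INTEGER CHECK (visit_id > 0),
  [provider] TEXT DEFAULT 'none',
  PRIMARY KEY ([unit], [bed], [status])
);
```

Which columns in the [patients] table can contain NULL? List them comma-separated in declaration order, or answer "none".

- unit: part of the PRIMARY KEY, which implies NOT NULL → not nullable.
- route: no NOT NULL constraint applies → nullable.
- refills: CHECK does not forbid NULL (a CHECK constraint passes when its expression is NULL) → nullable.
- specialty: declared NOT NULL → not nullable.
- patient_id: part of the PRIMARY KEY, which implies NOT NULL → not nullable.
- value: DEFAULT only fills an omitted column; an explicit NULL is still allowed → nullable.
- dob: no NOT NULL constraint applies → nullable.
- date: declared NOT NULL → not nullable.
- notes: no NOT NULL constraint applies → nullable.

route, refills, value, dob, notes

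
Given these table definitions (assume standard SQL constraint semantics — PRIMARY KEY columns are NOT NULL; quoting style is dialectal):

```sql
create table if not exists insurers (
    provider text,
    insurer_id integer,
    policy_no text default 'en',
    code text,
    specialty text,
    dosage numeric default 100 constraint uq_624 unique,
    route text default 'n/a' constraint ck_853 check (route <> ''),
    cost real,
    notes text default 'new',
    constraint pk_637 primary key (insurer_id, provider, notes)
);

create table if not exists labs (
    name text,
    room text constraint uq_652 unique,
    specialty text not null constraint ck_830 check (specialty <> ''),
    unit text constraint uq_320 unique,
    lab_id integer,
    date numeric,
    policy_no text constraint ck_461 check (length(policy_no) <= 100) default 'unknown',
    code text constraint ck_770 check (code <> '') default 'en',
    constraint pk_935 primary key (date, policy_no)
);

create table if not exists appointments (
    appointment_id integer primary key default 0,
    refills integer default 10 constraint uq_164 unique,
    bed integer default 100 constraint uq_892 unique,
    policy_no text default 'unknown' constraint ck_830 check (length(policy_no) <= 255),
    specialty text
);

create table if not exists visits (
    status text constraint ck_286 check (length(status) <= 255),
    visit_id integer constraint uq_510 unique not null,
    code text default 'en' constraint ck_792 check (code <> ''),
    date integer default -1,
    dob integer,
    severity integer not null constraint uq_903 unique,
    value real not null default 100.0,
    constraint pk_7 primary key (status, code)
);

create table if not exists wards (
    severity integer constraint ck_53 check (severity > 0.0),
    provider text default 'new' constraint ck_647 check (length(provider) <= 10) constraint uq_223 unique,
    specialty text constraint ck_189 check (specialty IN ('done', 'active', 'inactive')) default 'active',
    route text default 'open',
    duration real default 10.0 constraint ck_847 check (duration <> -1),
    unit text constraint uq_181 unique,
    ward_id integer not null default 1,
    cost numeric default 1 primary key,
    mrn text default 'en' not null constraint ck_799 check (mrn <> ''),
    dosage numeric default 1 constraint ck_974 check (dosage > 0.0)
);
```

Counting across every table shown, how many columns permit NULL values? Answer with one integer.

insurers: 6 nullable (policy_no, code, specialty, dosage, route, cost — PK (insurer_id, provider, notes) and explicit NOT NULL columns excluded).
labs: 5 nullable (name, room, unit, lab_id, code — PK (date, policy_no) and explicit NOT NULL columns excluded).
appointments: 4 nullable (refills, bed, policy_no, specialty — PK (appointment_id) and explicit NOT NULL columns excluded).
visits: 2 nullable (date, dob — PK (status, code) and explicit NOT NULL columns excluded).
wards: 7 nullable (severity, provider, specialty, route, duration, unit, dosage — PK (cost) and explicit NOT NULL columns excluded).
Total: 6 + 5 + 4 + 2 + 7 = 24.

24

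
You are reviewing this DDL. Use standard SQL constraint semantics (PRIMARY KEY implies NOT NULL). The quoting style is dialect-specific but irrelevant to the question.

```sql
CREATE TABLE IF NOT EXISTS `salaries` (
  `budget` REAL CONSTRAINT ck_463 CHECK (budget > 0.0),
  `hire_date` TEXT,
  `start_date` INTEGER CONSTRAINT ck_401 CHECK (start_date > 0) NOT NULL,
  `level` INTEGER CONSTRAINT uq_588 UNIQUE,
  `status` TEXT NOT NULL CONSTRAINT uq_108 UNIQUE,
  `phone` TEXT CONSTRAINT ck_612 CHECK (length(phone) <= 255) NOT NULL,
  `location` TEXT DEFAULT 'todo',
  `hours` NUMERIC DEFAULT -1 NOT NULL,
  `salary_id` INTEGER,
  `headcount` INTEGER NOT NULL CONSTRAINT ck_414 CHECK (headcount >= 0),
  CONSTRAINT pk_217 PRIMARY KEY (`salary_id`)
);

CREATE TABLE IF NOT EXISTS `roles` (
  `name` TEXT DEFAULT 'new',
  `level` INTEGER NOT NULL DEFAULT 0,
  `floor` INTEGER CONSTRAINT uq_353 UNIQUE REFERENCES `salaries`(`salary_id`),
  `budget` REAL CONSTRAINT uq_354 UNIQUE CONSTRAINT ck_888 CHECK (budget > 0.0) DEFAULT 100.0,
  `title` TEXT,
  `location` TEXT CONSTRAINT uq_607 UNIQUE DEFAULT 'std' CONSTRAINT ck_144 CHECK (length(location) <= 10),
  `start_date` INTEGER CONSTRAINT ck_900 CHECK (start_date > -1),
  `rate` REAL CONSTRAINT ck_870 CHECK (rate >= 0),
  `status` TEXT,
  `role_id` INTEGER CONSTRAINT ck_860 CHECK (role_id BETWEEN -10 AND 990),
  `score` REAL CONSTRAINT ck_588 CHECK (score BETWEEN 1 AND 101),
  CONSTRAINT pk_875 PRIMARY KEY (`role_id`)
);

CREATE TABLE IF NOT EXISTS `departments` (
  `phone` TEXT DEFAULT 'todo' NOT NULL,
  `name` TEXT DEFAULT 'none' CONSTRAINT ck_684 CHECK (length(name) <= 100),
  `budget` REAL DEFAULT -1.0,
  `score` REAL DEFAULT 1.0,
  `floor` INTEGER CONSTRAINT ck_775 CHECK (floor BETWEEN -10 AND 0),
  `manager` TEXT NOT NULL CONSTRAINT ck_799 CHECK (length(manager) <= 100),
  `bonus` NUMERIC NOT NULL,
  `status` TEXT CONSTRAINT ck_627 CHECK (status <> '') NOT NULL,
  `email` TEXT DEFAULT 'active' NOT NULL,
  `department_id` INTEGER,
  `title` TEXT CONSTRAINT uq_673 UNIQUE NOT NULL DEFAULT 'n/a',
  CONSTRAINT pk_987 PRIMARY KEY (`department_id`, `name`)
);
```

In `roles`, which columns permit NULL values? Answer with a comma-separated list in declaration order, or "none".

- name: DEFAULT only fills an omitted column; an explicit NULL is still allowed → nullable.
- level: declared NOT NULL → not nullable.
- floor: a foreign key column may be NULL unless separately constrained → nullable.
- budget: CHECK does not forbid NULL (a CHECK constraint passes when its expression is NULL) → nullable.
- title: no NOT NULL constraint applies → nullable.
- location: CHECK does not forbid NULL (a CHECK constraint passes when its expression is NULL) → nullable.
- start_date: CHECK does not forbid NULL (a CHECK constraint passes when its expression is NULL) → nullable.
- rate: CHECK does not forbid NULL (a CHECK constraint passes when its expression is NULL) → nullable.
- status: no NOT NULL constraint applies → nullable.
- role_id: part of the PRIMARY KEY, which implies NOT NULL → not nullable.
- score: CHECK does not forbid NULL (a CHECK constraint passes when its expression is NULL) → nullable.

name, floor, budget, title, location, start_date, rate, status, score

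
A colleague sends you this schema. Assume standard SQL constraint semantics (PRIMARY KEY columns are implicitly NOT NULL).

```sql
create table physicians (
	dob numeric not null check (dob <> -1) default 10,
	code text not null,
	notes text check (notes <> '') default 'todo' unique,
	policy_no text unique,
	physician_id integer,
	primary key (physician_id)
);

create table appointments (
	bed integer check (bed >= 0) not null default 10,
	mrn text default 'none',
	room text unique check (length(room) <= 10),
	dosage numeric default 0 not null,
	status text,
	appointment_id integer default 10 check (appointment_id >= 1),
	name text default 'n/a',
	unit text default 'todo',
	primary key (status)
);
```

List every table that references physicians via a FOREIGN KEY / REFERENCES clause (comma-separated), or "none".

none

No REFERENCES clause anywhere in the schema names physicians.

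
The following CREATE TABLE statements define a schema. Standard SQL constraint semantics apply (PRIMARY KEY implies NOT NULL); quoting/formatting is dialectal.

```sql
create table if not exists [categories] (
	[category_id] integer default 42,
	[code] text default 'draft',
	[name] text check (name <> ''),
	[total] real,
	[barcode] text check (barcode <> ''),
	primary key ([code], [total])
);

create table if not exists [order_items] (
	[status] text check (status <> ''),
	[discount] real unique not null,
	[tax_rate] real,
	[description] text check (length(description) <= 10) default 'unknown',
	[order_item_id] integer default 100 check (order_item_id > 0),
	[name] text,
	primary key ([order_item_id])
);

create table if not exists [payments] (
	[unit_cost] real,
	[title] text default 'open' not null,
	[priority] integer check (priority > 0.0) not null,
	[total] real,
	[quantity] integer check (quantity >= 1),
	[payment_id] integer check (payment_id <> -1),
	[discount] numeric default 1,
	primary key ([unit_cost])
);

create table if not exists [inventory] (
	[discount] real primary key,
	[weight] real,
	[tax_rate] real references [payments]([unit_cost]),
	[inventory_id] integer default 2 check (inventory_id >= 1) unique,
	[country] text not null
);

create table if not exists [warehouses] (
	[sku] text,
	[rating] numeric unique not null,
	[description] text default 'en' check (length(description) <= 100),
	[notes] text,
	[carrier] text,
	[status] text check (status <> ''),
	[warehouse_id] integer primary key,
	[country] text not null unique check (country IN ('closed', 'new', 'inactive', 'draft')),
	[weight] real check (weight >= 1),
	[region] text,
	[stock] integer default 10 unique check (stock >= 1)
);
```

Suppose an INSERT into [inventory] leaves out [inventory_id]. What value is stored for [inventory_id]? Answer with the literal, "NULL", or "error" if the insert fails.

inventory_id has an explicit DEFAULT 2.
When the column is omitted from an INSERT, that default is used.

2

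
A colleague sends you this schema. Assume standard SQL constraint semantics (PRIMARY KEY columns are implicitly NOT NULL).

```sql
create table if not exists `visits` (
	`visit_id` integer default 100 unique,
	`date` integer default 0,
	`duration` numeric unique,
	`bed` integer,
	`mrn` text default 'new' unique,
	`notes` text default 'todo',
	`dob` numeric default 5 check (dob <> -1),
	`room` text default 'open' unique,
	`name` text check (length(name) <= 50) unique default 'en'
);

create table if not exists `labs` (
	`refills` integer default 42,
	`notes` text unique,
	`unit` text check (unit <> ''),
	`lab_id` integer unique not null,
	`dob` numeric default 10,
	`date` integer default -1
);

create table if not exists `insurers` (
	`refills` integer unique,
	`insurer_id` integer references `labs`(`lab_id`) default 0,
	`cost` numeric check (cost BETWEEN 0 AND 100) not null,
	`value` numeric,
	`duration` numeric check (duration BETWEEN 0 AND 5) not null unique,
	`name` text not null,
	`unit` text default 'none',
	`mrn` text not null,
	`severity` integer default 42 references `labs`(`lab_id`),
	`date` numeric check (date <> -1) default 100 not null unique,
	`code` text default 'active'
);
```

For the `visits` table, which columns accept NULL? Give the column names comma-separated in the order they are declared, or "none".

- visit_id: UNIQUE does not imply NOT NULL → nullable.
- date: DEFAULT only fills an omitted column; an explicit NULL is still allowed → nullable.
- duration: UNIQUE does not imply NOT NULL → nullable.
- bed: no NOT NULL constraint applies → nullable.
- mrn: UNIQUE does not imply NOT NULL → nullable.
- notes: DEFAULT only fills an omitted column; an explicit NULL is still allowed → nullable.
- dob: CHECK does not forbid NULL (a CHECK constraint passes when its expression is NULL) → nullable.
- room: UNIQUE does not imply NOT NULL → nullable.
- name: CHECK does not forbid NULL (a CHECK constraint passes when its expression is NULL) → nullable.

visit_id, date, duration, bed, mrn, notes, dob, room, name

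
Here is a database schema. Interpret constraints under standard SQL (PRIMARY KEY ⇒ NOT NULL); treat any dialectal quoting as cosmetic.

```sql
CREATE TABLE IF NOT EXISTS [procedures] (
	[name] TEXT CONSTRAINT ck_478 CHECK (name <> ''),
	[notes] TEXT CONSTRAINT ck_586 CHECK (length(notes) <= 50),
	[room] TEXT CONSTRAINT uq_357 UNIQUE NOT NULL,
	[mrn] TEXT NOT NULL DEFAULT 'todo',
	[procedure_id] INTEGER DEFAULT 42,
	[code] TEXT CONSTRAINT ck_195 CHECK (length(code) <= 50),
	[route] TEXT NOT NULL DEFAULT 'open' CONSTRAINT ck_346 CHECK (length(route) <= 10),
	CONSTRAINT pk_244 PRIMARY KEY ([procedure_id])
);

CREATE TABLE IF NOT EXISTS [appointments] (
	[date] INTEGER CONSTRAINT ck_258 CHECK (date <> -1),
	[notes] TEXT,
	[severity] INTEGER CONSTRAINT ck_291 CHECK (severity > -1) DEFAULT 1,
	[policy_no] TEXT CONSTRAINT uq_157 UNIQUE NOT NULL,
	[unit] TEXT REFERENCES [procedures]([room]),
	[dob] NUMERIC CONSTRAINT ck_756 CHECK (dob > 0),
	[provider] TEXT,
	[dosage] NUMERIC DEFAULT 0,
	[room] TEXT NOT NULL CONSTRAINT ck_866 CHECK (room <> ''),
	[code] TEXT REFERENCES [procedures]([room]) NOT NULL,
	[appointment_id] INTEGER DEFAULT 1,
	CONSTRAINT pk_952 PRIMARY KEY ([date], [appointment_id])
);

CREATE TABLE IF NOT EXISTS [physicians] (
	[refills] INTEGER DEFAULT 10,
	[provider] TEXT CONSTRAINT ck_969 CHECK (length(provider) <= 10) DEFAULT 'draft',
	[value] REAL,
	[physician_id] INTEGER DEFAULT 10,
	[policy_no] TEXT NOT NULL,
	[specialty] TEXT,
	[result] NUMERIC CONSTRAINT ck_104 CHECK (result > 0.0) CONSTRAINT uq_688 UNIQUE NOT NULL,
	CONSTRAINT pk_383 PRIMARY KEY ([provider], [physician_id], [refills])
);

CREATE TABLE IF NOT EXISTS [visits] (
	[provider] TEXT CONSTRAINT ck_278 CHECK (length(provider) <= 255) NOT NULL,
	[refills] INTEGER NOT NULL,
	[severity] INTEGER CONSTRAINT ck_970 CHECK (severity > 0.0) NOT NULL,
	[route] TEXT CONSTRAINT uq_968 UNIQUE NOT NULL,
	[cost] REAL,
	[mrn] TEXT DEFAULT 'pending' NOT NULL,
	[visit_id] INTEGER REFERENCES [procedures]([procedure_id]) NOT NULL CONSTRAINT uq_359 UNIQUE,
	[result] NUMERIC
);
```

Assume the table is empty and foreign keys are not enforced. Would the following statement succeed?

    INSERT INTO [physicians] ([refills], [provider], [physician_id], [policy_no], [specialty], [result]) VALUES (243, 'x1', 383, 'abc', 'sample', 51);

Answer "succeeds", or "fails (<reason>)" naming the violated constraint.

NOT NULL columns: physician_id is supplied; policy_no is supplied; provider is supplied; refills is supplied; result is supplied.
CHECK constraints: 'x1' satisfies (length(provider) <= 10); 51 satisfies (result > 0.0).
No constraint is violated.

succeeds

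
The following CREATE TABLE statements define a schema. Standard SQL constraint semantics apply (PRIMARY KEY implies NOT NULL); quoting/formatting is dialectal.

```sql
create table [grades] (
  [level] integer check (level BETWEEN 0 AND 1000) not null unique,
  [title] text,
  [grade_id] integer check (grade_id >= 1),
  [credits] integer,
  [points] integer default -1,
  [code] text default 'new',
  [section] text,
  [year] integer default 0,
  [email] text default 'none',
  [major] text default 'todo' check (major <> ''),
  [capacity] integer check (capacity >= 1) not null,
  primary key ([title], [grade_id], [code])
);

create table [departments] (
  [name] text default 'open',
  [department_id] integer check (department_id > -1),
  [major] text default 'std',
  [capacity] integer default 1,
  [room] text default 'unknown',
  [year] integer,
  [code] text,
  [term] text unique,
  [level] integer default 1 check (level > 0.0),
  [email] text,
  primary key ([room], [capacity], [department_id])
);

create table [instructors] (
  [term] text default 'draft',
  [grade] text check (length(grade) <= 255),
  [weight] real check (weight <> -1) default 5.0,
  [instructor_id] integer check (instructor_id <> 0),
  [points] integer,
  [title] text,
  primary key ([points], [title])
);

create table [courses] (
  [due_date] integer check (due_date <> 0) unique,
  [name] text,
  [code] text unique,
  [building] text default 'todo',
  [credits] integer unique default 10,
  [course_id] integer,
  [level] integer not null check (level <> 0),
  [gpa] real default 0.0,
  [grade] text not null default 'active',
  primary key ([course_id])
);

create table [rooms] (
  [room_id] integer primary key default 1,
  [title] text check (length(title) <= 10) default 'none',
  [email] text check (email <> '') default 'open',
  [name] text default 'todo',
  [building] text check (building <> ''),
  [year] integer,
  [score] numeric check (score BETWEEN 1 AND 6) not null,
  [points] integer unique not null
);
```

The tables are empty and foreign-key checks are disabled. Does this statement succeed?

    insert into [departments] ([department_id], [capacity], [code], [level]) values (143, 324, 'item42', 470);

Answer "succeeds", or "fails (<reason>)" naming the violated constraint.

NOT NULL columns: capacity is supplied; department_id is supplied; room defaults to 'unknown'.
CHECK constraints: 143 satisfies (department_id > -1); 470 satisfies (level > 0.0).
No constraint is violated.

succeeds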